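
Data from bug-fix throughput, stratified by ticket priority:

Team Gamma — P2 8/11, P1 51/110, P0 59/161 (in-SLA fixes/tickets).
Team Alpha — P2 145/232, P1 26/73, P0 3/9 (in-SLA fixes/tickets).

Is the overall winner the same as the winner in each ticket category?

No

P2: Team Gamma 8/11 = 72.7%, Team Alpha 145/232 = 62.5% → Team Gamma
P1: Team Gamma 51/110 = 46.4%, Team Alpha 26/73 = 35.6% → Team Gamma
P0: Team Gamma 59/161 = 36.6%, Team Alpha 3/9 = 33.3% → Team Gamma
Overall: Team Gamma 118/282 = 41.8%, Team Alpha 174/314 = 55.4% → Team Alpha
Team Gamma wins each ticket group but Team Alpha wins overall — the comparison reverses. Team Gamma's tickets skew toward P0, which has a lower base rate.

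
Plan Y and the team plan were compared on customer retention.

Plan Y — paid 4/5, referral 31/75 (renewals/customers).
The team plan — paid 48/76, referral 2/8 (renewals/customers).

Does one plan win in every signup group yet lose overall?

Yes

Paid: Plan Y 4/5 = 80.0%, the team plan 48/76 = 63.2% → Plan Y
Referral: Plan Y 31/75 = 41.3%, the team plan 2/8 = 25.0% → Plan Y
Overall: Plan Y 35/80 = 43.8%, the team plan 50/84 = 59.5% → the team plan
Plan Y wins each signup group but the team plan wins overall — the comparison reverses. Plan Y's customers skew toward referral, which has a lower base rate.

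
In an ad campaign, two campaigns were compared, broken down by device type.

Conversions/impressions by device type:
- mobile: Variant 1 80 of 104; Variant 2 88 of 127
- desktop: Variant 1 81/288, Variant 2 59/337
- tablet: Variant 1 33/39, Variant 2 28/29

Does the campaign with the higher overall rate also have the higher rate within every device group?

No

Mobile: Variant 1 80/104 = 76.9%, Variant 2 88/127 = 69.3% → Variant 1
Desktop: Variant 1 81/288 = 28.1%, Variant 2 59/337 = 17.5% → Variant 1
Tablet: Variant 1 33/39 = 84.6%, Variant 2 28/29 = 96.6% → Variant 2
Overall: Variant 1 194/431 = 45.0%, Variant 2 175/493 = 35.5% → Variant 1
Neither sweeps: Variant 1 wins 2 of 3 groups, Variant 2 wins 1. Variant 1 wins overall but not every group — no Simpson reversal.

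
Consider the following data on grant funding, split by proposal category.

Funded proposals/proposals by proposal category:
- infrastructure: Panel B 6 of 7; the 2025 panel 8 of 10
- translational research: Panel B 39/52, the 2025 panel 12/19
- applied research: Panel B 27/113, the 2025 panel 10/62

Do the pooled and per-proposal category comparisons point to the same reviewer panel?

Yes

Infrastructure: Panel B 6/7 = 85.7%, the 2025 panel 8/10 = 80.0% → Panel B
Translational research: Panel B 39/52 = 75.0%, the 2025 panel 12/19 = 63.2% → Panel B
Applied research: Panel B 27/113 = 23.9%, the 2025 panel 10/62 = 16.1% → Panel B
Overall: Panel B 72/172 = 41.9%, the 2025 panel 30/91 = 33.0% → Panel B
Panel B wins overall and in every proposal group — no reversal.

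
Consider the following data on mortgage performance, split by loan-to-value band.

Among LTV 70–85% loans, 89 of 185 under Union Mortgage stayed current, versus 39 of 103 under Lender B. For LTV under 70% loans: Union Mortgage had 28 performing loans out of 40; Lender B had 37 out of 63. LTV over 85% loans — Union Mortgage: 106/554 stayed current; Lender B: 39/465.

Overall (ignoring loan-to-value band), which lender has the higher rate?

Union Mortgage

LTV 70–85%: Union Mortgage 89/185 = 48.1%, Lender B 39/103 = 37.9% → Union Mortgage
LTV under 70%: Union Mortgage 28/40 = 70.0%, Lender B 37/63 = 58.7% → Union Mortgage
LTV over 85%: Union Mortgage 106/554 = 19.1%, Lender B 39/465 = 8.4% → Union Mortgage
Overall: Union Mortgage 223/779 = 28.6%, Lender B 115/631 = 18.2% → Union Mortgage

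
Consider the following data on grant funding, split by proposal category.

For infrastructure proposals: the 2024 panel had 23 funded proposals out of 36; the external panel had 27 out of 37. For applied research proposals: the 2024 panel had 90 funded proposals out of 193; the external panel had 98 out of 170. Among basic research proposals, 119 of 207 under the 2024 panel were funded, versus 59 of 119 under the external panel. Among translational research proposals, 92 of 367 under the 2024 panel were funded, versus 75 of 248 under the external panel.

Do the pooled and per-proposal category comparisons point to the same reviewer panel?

Infrastructure: the 2024 panel 23/36 = 63.9%, the external panel 27/37 = 73.0% → the external panel
Applied research: the 2024 panel 90/193 = 46.6%, the external panel 98/170 = 57.6% → the external panel
Basic research: the 2024 panel 119/207 = 57.5%, the external panel 59/119 = 49.6% → the 2024 panel
Translational research: the 2024 panel 92/367 = 25.1%, the external panel 75/248 = 30.2% → the external panel
Overall: the 2024 panel 324/803 = 40.3%, the external panel 259/574 = 45.1% → the external panel
Neither sweeps: the 2024 panel wins 1 of 4 groups, the external panel wins 3. The external panel wins overall but not every group — no Simpson reversal.

No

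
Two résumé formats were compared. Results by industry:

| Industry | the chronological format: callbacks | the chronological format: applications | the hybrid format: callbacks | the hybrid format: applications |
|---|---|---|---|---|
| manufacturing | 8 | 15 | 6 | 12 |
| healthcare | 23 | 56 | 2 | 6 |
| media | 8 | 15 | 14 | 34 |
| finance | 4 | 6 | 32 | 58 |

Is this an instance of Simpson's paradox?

Manufacturing: the chronological format 8/15 = 53.3%, the hybrid format 6/12 = 50.0% → the chronological format
Healthcare: the chronological format 23/56 = 41.1%, the hybrid format 2/6 = 33.3% → the chronological format
Media: the chronological format 8/15 = 53.3%, the hybrid format 14/34 = 41.2% → the chronological format
Finance: the chronological format 4/6 = 66.7%, the hybrid format 32/58 = 55.2% → the chronological format
Overall: the chronological format 43/92 = 46.7%, the hybrid format 54/110 = 49.1% → the hybrid format
The chronological format wins each industry group but the hybrid format wins overall — the comparison reverses. The chronological format's applications skew toward healthcare, which has a lower base rate.

Yes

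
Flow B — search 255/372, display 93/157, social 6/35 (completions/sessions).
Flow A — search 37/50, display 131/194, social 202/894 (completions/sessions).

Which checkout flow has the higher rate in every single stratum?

Flow A

Search: Flow B 255/372 = 68.5%, Flow A 37/50 = 74.0% → Flow A
Display: Flow B 93/157 = 59.2%, Flow A 131/194 = 67.5% → Flow A
Social: Flow B 6/35 = 17.1%, Flow A 202/894 = 22.6% → Flow A
Flow A has the higher rate in all 3 groups.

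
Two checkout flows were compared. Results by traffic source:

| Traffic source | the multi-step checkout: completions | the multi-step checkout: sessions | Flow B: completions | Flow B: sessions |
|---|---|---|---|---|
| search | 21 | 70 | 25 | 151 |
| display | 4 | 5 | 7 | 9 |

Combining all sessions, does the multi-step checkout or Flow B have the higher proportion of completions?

Search: the multi-step checkout 21/70 = 30.0%, Flow B 25/151 = 16.6% → the multi-step checkout
Display: the multi-step checkout 4/5 = 80.0%, Flow B 7/9 = 77.8% → the multi-step checkout
Overall: the multi-step checkout 25/75 = 33.3%, Flow B 32/160 = 20.0% → the multi-step checkout

the multi-step checkout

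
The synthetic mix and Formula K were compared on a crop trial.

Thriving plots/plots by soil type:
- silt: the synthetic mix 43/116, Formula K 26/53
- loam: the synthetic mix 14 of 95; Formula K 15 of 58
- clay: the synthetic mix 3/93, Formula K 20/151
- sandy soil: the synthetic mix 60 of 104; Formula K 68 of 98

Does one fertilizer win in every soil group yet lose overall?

No

Silt: the synthetic mix 43/116 = 37.1%, Formula K 26/53 = 49.1% → Formula K
Loam: the synthetic mix 14/95 = 14.7%, Formula K 15/58 = 25.9% → Formula K
Clay: the synthetic mix 3/93 = 3.2%, Formula K 20/151 = 13.2% → Formula K
Sandy soil: the synthetic mix 60/104 = 57.7%, Formula K 68/98 = 69.4% → Formula K
Overall: the synthetic mix 120/408 = 29.4%, Formula K 129/360 = 35.8% → Formula K
Formula K wins overall and in every soil group — no reversal.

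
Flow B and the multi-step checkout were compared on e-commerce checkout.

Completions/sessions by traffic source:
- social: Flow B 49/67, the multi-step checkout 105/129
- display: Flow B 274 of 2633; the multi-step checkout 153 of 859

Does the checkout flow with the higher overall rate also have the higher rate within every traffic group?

Yes

Social: Flow B 49/67 = 73.1%, the multi-step checkout 105/129 = 81.4% → the multi-step checkout
Display: Flow B 274/2633 = 10.4%, the multi-step checkout 153/859 = 17.8% → the multi-step checkout
Overall: Flow B 323/2700 = 12.0%, the multi-step checkout 258/988 = 26.1% → the multi-step checkout
The multi-step checkout wins overall and in every traffic group — no reversal.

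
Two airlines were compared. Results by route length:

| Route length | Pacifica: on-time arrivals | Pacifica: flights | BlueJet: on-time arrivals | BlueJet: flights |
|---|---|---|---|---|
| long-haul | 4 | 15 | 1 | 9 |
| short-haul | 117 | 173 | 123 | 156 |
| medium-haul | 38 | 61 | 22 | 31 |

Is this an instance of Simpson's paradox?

Long-haul: Pacifica 4/15 = 26.7%, BlueJet 1/9 = 11.1% → Pacifica
Short-haul: Pacifica 117/173 = 67.6%, BlueJet 123/156 = 78.8% → BlueJet
Medium-haul: Pacifica 38/61 = 62.3%, BlueJet 22/31 = 71.0% → BlueJet
Overall: Pacifica 159/249 = 63.9%, BlueJet 146/196 = 74.5% → BlueJet
Neither sweeps: Pacifica wins 1 of 3 groups, BlueJet wins 2. BlueJet wins overall but not every group — no Simpson reversal.

No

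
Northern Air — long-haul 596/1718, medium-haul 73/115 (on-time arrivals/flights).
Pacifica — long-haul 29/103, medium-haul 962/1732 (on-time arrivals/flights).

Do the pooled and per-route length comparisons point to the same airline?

Long-haul: Northern Air 596/1718 = 34.7%, Pacifica 29/103 = 28.2% → Northern Air
Medium-haul: Northern Air 73/115 = 63.5%, Pacifica 962/1732 = 55.5% → Northern Air
Overall: Northern Air 669/1833 = 36.5%, Pacifica 991/1835 = 54.0% → Pacifica
Northern Air wins each route group but Pacifica wins overall — the comparison reverses. Northern Air's flights skew toward long-haul, which has a lower base rate.

No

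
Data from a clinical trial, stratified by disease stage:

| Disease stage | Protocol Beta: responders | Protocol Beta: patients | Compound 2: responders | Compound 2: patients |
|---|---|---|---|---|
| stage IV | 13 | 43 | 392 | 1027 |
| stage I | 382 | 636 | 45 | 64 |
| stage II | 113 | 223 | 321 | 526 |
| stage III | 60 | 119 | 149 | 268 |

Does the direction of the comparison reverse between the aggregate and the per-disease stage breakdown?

Stage IV: Protocol Beta 13/43 = 30.2%, Compound 2 392/1027 = 38.2% → Compound 2
Stage I: Protocol Beta 382/636 = 60.1%, Compound 2 45/64 = 70.3% → Compound 2
Stage II: Protocol Beta 113/223 = 50.7%, Compound 2 321/526 = 61.0% → Compound 2
Stage III: Protocol Beta 60/119 = 50.4%, Compound 2 149/268 = 55.6% → Compound 2
Overall: Protocol Beta 568/1021 = 55.6%, Compound 2 907/1885 = 48.1% → Protocol Beta
Compound 2 wins each disease group but Protocol Beta wins overall — the comparison reverses. Compound 2's patients skew toward stage IV, which has a lower base rate.

Yes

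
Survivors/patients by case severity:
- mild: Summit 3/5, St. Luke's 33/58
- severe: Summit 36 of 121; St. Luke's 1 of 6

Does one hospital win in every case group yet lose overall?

Yes

Mild: Summit 3/5 = 60.0%, St. Luke's 33/58 = 56.9% → Summit
Severe: Summit 36/121 = 29.8%, St. Luke's 1/6 = 16.7% → Summit
Overall: Summit 39/126 = 31.0%, St. Luke's 34/64 = 53.1% → St. Luke's
Summit wins each case group but St. Luke's wins overall — the comparison reverses. Summit's patients skew toward severe, which has a lower base rate.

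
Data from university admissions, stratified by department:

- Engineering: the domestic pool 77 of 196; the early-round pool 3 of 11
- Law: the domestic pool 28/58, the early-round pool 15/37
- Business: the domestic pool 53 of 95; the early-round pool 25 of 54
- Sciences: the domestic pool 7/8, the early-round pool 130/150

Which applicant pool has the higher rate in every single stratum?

Engineering: the domestic pool 77/196 = 39.3%, the early-round pool 3/11 = 27.3% → the domestic pool
Law: the domestic pool 28/58 = 48.3%, the early-round pool 15/37 = 40.5% → the domestic pool
Business: the domestic pool 53/95 = 55.8%, the early-round pool 25/54 = 46.3% → the domestic pool
Sciences: the domestic pool 7/8 = 87.5%, the early-round pool 130/150 = 86.7% → the domestic pool
The domestic pool has the higher rate in all 4 groups.

the domestic pool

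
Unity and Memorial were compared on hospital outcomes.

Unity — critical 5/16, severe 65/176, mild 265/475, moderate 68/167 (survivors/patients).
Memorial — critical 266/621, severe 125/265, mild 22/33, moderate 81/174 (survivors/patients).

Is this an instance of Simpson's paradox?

Yes

Critical: Unity 5/16 = 31.2%, Memorial 266/621 = 42.8% → Memorial
Severe: Unity 65/176 = 36.9%, Memorial 125/265 = 47.2% → Memorial
Mild: Unity 265/475 = 55.8%, Memorial 22/33 = 66.7% → Memorial
Moderate: Unity 68/167 = 40.7%, Memorial 81/174 = 46.6% → Memorial
Overall: Unity 403/834 = 48.3%, Memorial 494/1093 = 45.2% → Unity
Memorial wins each case group but Unity wins overall — the comparison reverses. Memorial's patients skew toward critical, which has a lower base rate.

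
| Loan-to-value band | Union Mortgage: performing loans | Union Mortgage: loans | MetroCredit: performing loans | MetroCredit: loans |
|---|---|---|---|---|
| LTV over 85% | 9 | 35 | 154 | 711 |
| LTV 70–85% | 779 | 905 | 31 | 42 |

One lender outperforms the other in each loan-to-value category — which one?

LTV over 85%: Union Mortgage 9/35 = 25.7%, MetroCredit 154/711 = 21.7% → Union Mortgage
LTV 70–85%: Union Mortgage 779/905 = 86.1%, MetroCredit 31/42 = 73.8% → Union Mortgage
Union Mortgage has the higher rate in both groups.

Union Mortgage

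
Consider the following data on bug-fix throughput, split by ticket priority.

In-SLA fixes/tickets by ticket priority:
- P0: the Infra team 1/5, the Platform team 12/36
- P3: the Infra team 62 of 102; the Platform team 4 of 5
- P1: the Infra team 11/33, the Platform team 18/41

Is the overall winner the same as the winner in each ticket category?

P0: the Infra team 1/5 = 20.0%, the Platform team 12/36 = 33.3% → the Platform team
P3: the Infra team 62/102 = 60.8%, the Platform team 4/5 = 80.0% → the Platform team
P1: the Infra team 11/33 = 33.3%, the Platform team 18/41 = 43.9% → the Platform team
Overall: the Infra team 74/140 = 52.9%, the Platform team 34/82 = 41.5% → the Infra team
The Platform team wins each ticket group but the Infra team wins overall — the comparison reverses. The Platform team's tickets skew toward P0, which has a lower base rate.

No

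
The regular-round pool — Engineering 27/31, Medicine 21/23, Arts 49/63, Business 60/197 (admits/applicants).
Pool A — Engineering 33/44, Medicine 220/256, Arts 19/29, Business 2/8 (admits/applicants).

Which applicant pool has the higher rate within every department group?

the regular-round pool

Engineering: the regular-round pool 27/31 = 87.1%, Pool A 33/44 = 75.0% → the regular-round pool
Medicine: the regular-round pool 21/23 = 91.3%, Pool A 220/256 = 85.9% → the regular-round pool
Arts: the regular-round pool 49/63 = 77.8%, Pool A 19/29 = 65.5% → the regular-round pool
Business: the regular-round pool 60/197 = 30.5%, Pool A 2/8 = 25.0% → the regular-round pool
The regular-round pool has the higher rate in all 4 groups.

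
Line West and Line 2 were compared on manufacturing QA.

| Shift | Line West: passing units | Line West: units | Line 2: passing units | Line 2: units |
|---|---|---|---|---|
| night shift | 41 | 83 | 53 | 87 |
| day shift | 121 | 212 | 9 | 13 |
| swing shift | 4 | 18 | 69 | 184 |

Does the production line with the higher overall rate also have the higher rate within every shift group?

No

Night shift: Line West 41/83 = 49.4%, Line 2 53/87 = 60.9% → Line 2
Day shift: Line West 121/212 = 57.1%, Line 2 9/13 = 69.2% → Line 2
Swing shift: Line West 4/18 = 22.2%, Line 2 69/184 = 37.5% → Line 2
Overall: Line West 166/313 = 53.0%, Line 2 131/284 = 46.1% → Line West
Line 2 wins each shift group but Line West wins overall — the comparison reverses. Line 2's units skew toward swing shift, which has a lower base rate.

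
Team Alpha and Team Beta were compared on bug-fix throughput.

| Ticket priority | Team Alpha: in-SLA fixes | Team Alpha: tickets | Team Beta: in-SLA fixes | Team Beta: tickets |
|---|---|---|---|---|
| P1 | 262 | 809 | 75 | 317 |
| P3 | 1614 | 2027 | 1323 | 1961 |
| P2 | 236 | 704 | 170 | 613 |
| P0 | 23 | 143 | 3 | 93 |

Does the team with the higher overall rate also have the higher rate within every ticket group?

P1: Team Alpha 262/809 = 32.4%, Team Beta 75/317 = 23.7% → Team Alpha
P3: Team Alpha 1614/2027 = 79.6%, Team Beta 1323/1961 = 67.5% → Team Alpha
P2: Team Alpha 236/704 = 33.5%, Team Beta 170/613 = 27.7% → Team Alpha
P0: Team Alpha 23/143 = 16.1%, Team Beta 3/93 = 3.2% → Team Alpha
Overall: Team Alpha 2135/3683 = 58.0%, Team Beta 1571/2984 = 52.6% → Team Alpha
Team Alpha wins overall and in every ticket group — no reversal.

Yes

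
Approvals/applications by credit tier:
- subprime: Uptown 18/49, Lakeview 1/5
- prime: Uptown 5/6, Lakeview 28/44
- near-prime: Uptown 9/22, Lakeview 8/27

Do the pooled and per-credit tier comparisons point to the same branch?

No

Subprime: Uptown 18/49 = 36.7%, Lakeview 1/5 = 20.0% → Uptown
Prime: Uptown 5/6 = 83.3%, Lakeview 28/44 = 63.6% → Uptown
Near-prime: Uptown 9/22 = 40.9%, Lakeview 8/27 = 29.6% → Uptown
Overall: Uptown 32/77 = 41.6%, Lakeview 37/76 = 48.7% → Lakeview
Uptown wins each credit group but Lakeview wins overall — the comparison reverses. Uptown's applications skew toward subprime, which has a lower base rate.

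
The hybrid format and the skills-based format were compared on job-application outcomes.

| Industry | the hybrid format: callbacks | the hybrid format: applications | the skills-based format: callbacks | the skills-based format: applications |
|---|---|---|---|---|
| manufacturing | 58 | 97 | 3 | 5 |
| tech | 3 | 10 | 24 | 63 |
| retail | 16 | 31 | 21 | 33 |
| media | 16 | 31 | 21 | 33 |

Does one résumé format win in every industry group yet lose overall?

Yes

Manufacturing: the hybrid format 58/97 = 59.8%, the skills-based format 3/5 = 60.0% → the skills-based format
Tech: the hybrid format 3/10 = 30.0%, the skills-based format 24/63 = 38.1% → the skills-based format
Retail: the hybrid format 16/31 = 51.6%, the skills-based format 21/33 = 63.6% → the skills-based format
Media: the hybrid format 16/31 = 51.6%, the skills-based format 21/33 = 63.6% → the skills-based format
Overall: the hybrid format 93/169 = 55.0%, the skills-based format 69/134 = 51.5% → the hybrid format
The skills-based format wins each industry group but the hybrid format wins overall — the comparison reverses. The skills-based format's applications skew toward tech, which has a lower base rate.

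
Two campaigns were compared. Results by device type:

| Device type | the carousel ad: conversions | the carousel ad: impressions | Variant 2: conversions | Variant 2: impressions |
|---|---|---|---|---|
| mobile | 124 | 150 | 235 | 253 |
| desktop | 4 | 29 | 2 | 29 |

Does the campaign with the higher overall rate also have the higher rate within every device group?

No

Mobile: the carousel ad 124/150 = 82.7%, Variant 2 235/253 = 92.9% → Variant 2
Desktop: the carousel ad 4/29 = 13.8%, Variant 2 2/29 = 6.9% → the carousel ad
Overall: the carousel ad 128/179 = 71.5%, Variant 2 237/282 = 84.0% → Variant 2
Neither sweeps: the carousel ad wins 1 of 2 groups, Variant 2 wins 1. Variant 2 wins overall but not every group — no Simpson reversal.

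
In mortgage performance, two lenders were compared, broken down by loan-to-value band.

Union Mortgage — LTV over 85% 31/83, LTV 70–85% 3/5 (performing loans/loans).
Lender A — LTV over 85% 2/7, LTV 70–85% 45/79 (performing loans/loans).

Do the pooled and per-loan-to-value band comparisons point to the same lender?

No

LTV over 85%: Union Mortgage 31/83 = 37.3%, Lender A 2/7 = 28.6% → Union Mortgage
LTV 70–85%: Union Mortgage 3/5 = 60.0%, Lender A 45/79 = 57.0% → Union Mortgage
Overall: Union Mortgage 34/88 = 38.6%, Lender A 47/86 = 54.7% → Lender A
Union Mortgage wins each loan-to-value group but Lender A wins overall — the comparison reverses. Union Mortgage's loans skew toward LTV over 85%, which has a lower base rate.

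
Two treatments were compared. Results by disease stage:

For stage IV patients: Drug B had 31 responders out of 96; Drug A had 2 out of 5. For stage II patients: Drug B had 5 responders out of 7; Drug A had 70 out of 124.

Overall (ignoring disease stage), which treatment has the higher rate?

Stage IV: Drug B 31/96 = 32.3%, Drug A 2/5 = 40.0% → Drug A
Stage II: Drug B 5/7 = 71.4%, Drug A 70/124 = 56.5% → Drug B
Overall: Drug B 36/103 = 35.0%, Drug A 72/129 = 55.8% → Drug A
(Neither sweeps every disease group, but Drug A has the higher pooled rate.)

Drug A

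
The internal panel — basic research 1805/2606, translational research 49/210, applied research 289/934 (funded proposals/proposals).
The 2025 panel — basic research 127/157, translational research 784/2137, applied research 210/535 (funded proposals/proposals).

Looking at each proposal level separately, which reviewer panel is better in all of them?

the 2025 panel

Basic research: the internal panel 1805/2606 = 69.3%, the 2025 panel 127/157 = 80.9% → the 2025 panel
Translational research: the internal panel 49/210 = 23.3%, the 2025 panel 784/2137 = 36.7% → the 2025 panel
Applied research: the internal panel 289/934 = 30.9%, the 2025 panel 210/535 = 39.3% → the 2025 panel
The 2025 panel has the higher rate in all 3 groups.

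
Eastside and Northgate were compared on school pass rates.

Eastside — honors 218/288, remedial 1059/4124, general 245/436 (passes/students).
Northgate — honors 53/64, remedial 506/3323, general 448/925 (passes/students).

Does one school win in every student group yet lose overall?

No

Honors: Eastside 218/288 = 75.7%, Northgate 53/64 = 82.8% → Northgate
Remedial: Eastside 1059/4124 = 25.7%, Northgate 506/3323 = 15.2% → Eastside
General: Eastside 245/436 = 56.2%, Northgate 448/925 = 48.4% → Eastside
Overall: Eastside 1522/4848 = 31.4%, Northgate 1007/4312 = 23.4% → Eastside
Neither sweeps: Eastside wins 2 of 3 groups, Northgate wins 1. Eastside wins overall but not every group — no Simpson reversal.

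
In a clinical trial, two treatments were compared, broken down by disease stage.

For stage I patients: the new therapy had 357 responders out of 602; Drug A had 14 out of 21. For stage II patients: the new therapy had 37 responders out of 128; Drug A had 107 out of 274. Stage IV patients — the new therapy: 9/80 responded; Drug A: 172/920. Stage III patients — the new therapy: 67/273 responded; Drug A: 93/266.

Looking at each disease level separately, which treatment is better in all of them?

Drug A

Stage I: the new therapy 357/602 = 59.3%, Drug A 14/21 = 66.7% → Drug A
Stage II: the new therapy 37/128 = 28.9%, Drug A 107/274 = 39.1% → Drug A
Stage IV: the new therapy 9/80 = 11.2%, Drug A 172/920 = 18.7% → Drug A
Stage III: the new therapy 67/273 = 24.5%, Drug A 93/266 = 35.0% → Drug A
Drug A has the higher rate in all 4 groups.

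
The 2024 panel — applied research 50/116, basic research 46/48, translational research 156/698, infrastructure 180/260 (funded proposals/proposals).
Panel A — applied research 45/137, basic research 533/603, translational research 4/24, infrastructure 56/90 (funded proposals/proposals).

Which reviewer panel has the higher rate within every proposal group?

the 2024 panel

Applied research: the 2024 panel 50/116 = 43.1%, Panel A 45/137 = 32.8% → the 2024 panel
Basic research: the 2024 panel 46/48 = 95.8%, Panel A 533/603 = 88.4% → the 2024 panel
Translational research: the 2024 panel 156/698 = 22.3%, Panel A 4/24 = 16.7% → the 2024 panel
Infrastructure: the 2024 panel 180/260 = 69.2%, Panel A 56/90 = 62.2% → the 2024 panel
The 2024 panel has the higher rate in all 4 groups.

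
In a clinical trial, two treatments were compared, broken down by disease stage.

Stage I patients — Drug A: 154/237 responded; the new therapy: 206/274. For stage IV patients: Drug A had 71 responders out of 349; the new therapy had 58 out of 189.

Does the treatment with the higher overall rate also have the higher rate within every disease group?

Stage I: Drug A 154/237 = 65.0%, the new therapy 206/274 = 75.2% → the new therapy
Stage IV: Drug A 71/349 = 20.3%, the new therapy 58/189 = 30.7% → the new therapy
Overall: Drug A 225/586 = 38.4%, the new therapy 264/463 = 57.0% → the new therapy
The new therapy wins overall and in every disease group — no reversal.

Yes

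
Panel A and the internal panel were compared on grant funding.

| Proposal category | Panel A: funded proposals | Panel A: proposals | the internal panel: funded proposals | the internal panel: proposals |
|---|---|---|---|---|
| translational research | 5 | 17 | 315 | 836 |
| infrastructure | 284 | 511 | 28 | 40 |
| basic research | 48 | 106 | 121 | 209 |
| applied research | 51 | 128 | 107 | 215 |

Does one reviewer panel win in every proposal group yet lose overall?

Yes

Translational research: Panel A 5/17 = 29.4%, the internal panel 315/836 = 37.7% → the internal panel
Infrastructure: Panel A 284/511 = 55.6%, the internal panel 28/40 = 70.0% → the internal panel
Basic research: Panel A 48/106 = 45.3%, the internal panel 121/209 = 57.9% → the internal panel
Applied research: Panel A 51/128 = 39.8%, the internal panel 107/215 = 49.8% → the internal panel
Overall: Panel A 388/762 = 50.9%, the internal panel 571/1300 = 43.9% → Panel A
The internal panel wins each proposal group but Panel A wins overall — the comparison reverses. The internal panel's proposals skew toward translational research, which has a lower base rate.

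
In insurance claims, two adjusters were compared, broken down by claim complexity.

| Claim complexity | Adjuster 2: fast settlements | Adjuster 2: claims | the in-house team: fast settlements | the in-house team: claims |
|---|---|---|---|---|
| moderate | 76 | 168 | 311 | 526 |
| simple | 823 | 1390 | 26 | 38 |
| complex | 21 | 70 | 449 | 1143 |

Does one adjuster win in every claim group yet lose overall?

Yes

Moderate: Adjuster 2 76/168 = 45.2%, the in-house team 311/526 = 59.1% → the in-house team
Simple: Adjuster 2 823/1390 = 59.2%, the in-house team 26/38 = 68.4% → the in-house team
Complex: Adjuster 2 21/70 = 30.0%, the in-house team 449/1143 = 39.3% → the in-house team
Overall: Adjuster 2 920/1628 = 56.5%, the in-house team 786/1707 = 46.0% → Adjuster 2
The in-house team wins each claim group but Adjuster 2 wins overall — the comparison reverses. The in-house team's claims skew toward complex, which has a lower base rate.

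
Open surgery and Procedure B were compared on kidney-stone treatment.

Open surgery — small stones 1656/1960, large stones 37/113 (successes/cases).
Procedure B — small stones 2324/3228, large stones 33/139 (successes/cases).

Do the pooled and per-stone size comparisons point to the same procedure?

Small stones: open surgery 1656/1960 = 84.5%, Procedure B 2324/3228 = 72.0% → open surgery
Large stones: open surgery 37/113 = 32.7%, Procedure B 33/139 = 23.7% → open surgery
Overall: open surgery 1693/2073 = 81.7%, Procedure B 2357/3367 = 70.0% → open surgery
Open surgery wins overall and in every stone group — no reversal.

Yes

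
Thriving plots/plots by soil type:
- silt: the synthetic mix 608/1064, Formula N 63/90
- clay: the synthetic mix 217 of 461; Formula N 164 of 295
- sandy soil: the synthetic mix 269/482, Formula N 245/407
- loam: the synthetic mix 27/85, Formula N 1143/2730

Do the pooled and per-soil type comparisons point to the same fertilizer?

No

Silt: the synthetic mix 608/1064 = 57.1%, Formula N 63/90 = 70.0% → Formula N
Clay: the synthetic mix 217/461 = 47.1%, Formula N 164/295 = 55.6% → Formula N
Sandy soil: the synthetic mix 269/482 = 55.8%, Formula N 245/407 = 60.2% → Formula N
Loam: the synthetic mix 27/85 = 31.8%, Formula N 1143/2730 = 41.9% → Formula N
Overall: the synthetic mix 1121/2092 = 53.6%, Formula N 1615/3522 = 45.9% → the synthetic mix
Formula N wins each soil group but the synthetic mix wins overall — the comparison reverses. Formula N's plots skew toward loam, which has a lower base rate.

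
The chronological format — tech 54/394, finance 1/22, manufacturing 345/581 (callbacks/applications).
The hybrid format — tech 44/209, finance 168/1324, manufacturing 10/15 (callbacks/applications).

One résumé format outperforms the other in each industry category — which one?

Tech: the chronological format 54/394 = 13.7%, the hybrid format 44/209 = 21.1% → the hybrid format
Finance: the chronological format 1/22 = 4.5%, the hybrid format 168/1324 = 12.7% → the hybrid format
Manufacturing: the chronological format 345/581 = 59.4%, the hybrid format 10/15 = 66.7% → the hybrid format
The hybrid format has the higher rate in all 3 groups.

the hybrid format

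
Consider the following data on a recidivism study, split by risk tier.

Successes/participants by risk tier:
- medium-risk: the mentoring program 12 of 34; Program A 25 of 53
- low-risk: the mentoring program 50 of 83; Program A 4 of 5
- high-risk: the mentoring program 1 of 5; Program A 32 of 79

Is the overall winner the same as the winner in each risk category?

No

Medium-risk: the mentoring program 12/34 = 35.3%, Program A 25/53 = 47.2% → Program A
Low-risk: the mentoring program 50/83 = 60.2%, Program A 4/5 = 80.0% → Program A
High-risk: the mentoring program 1/5 = 20.0%, Program A 32/79 = 40.5% → Program A
Overall: the mentoring program 63/122 = 51.6%, Program A 61/137 = 44.5% → the mentoring program
Program A wins each risk group but the mentoring program wins overall — the comparison reverses. Program A's participants skew toward high-risk, which has a lower base rate.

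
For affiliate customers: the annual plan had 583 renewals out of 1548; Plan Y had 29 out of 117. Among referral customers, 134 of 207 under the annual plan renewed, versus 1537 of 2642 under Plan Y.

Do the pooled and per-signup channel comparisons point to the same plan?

No

Affiliate: the annual plan 583/1548 = 37.7%, Plan Y 29/117 = 24.8% → the annual plan
Referral: the annual plan 134/207 = 64.7%, Plan Y 1537/2642 = 58.2% → the annual plan
Overall: the annual plan 717/1755 = 40.9%, Plan Y 1566/2759 = 56.8% → Plan Y
The annual plan wins each signup group but Plan Y wins overall — the comparison reverses. The annual plan's customers skew toward affiliate, which has a lower base rate.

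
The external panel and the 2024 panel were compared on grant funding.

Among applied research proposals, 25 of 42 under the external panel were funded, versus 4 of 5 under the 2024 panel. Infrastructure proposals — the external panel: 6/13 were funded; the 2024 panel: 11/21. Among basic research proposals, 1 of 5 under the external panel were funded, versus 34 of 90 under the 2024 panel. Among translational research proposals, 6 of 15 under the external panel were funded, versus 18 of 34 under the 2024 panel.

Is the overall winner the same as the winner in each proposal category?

No

Applied research: the external panel 25/42 = 59.5%, the 2024 panel 4/5 = 80.0% → the 2024 panel
Infrastructure: the external panel 6/13 = 46.2%, the 2024 panel 11/21 = 52.4% → the 2024 panel
Basic research: the external panel 1/5 = 20.0%, the 2024 panel 34/90 = 37.8% → the 2024 panel
Translational research: the external panel 6/15 = 40.0%, the 2024 panel 18/34 = 52.9% → the 2024 panel
Overall: the external panel 38/75 = 50.7%, the 2024 panel 67/150 = 44.7% → the external panel
The 2024 panel wins each proposal group but the external panel wins overall — the comparison reverses. The 2024 panel's proposals skew toward basic research, which has a lower base rate.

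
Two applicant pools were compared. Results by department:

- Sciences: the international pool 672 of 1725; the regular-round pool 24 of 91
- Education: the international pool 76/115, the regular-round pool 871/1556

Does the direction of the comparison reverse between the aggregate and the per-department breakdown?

Sciences: the international pool 672/1725 = 39.0%, the regular-round pool 24/91 = 26.4% → the international pool
Education: the international pool 76/115 = 66.1%, the regular-round pool 871/1556 = 56.0% → the international pool
Overall: the international pool 748/1840 = 40.7%, the regular-round pool 895/1647 = 54.3% → the regular-round pool
The international pool wins each department group but the regular-round pool wins overall — the comparison reverses. The international pool's applicants skew toward Sciences, which has a lower base rate.

Yes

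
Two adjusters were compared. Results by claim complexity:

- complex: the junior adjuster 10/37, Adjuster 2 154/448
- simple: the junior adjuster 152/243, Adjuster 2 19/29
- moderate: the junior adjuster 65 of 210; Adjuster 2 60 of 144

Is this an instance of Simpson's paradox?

Complex: the junior adjuster 10/37 = 27.0%, Adjuster 2 154/448 = 34.4% → Adjuster 2
Simple: the junior adjuster 152/243 = 62.6%, Adjuster 2 19/29 = 65.5% → Adjuster 2
Moderate: the junior adjuster 65/210 = 31.0%, Adjuster 2 60/144 = 41.7% → Adjuster 2
Overall: the junior adjuster 227/490 = 46.3%, Adjuster 2 233/621 = 37.5% → the junior adjuster
Adjuster 2 wins each claim group but the junior adjuster wins overall — the comparison reverses. Adjuster 2's claims skew toward complex, which has a lower base rate.

Yes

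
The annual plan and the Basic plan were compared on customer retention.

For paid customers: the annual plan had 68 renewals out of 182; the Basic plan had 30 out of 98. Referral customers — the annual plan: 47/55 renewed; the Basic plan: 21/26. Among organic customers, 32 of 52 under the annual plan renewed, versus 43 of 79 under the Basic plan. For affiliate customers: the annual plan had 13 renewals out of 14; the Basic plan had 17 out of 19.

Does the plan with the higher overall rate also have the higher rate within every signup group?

Paid: the annual plan 68/182 = 37.4%, the Basic plan 30/98 = 30.6% → the annual plan
Referral: the annual plan 47/55 = 85.5%, the Basic plan 21/26 = 80.8% → the annual plan
Organic: the annual plan 32/52 = 61.5%, the Basic plan 43/79 = 54.4% → the annual plan
Affiliate: the annual plan 13/14 = 92.9%, the Basic plan 17/19 = 89.5% → the annual plan
Overall: the annual plan 160/303 = 52.8%, the Basic plan 111/222 = 50.0% → the annual plan
The annual plan wins overall and in every signup group — no reversal.

Yes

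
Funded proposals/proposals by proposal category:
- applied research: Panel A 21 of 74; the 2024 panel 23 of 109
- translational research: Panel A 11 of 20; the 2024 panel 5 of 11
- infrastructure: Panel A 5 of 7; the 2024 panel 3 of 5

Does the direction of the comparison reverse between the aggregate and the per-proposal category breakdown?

No

Applied research: Panel A 21/74 = 28.4%, the 2024 panel 23/109 = 21.1% → Panel A
Translational research: Panel A 11/20 = 55.0%, the 2024 panel 5/11 = 45.5% → Panel A
Infrastructure: Panel A 5/7 = 71.4%, the 2024 panel 3/5 = 60.0% → Panel A
Overall: Panel A 37/101 = 36.6%, the 2024 panel 31/125 = 24.8% → Panel A
Panel A wins overall and in every proposal group — no reversal.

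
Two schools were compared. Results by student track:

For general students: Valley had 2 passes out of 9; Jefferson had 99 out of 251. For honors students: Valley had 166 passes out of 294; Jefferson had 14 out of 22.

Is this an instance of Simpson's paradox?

Yes

General: Valley 2/9 = 22.2%, Jefferson 99/251 = 39.4% → Jefferson
Honors: Valley 166/294 = 56.5%, Jefferson 14/22 = 63.6% → Jefferson
Overall: Valley 168/303 = 55.4%, Jefferson 113/273 = 41.4% → Valley
Jefferson wins each student group but Valley wins overall — the comparison reverses. Jefferson's students skew toward general, which has a lower base rate.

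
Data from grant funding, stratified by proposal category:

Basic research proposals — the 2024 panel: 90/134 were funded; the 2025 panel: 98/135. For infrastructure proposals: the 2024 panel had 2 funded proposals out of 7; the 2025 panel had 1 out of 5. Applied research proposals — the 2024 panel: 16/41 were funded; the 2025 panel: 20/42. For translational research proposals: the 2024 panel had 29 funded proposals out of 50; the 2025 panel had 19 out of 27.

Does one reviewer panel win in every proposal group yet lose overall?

No

Basic research: the 2024 panel 90/134 = 67.2%, the 2025 panel 98/135 = 72.6% → the 2025 panel
Infrastructure: the 2024 panel 2/7 = 28.6%, the 2025 panel 1/5 = 20.0% → the 2024 panel
Applied research: the 2024 panel 16/41 = 39.0%, the 2025 panel 20/42 = 47.6% → the 2025 panel
Translational research: the 2024 panel 29/50 = 58.0%, the 2025 panel 19/27 = 70.4% → the 2025 panel
Overall: the 2024 panel 137/232 = 59.1%, the 2025 panel 138/209 = 66.0% → the 2025 panel
Neither sweeps: the 2024 panel wins 1 of 4 groups, the 2025 panel wins 3. The 2025 panel wins overall but not every group — no Simpson reversal.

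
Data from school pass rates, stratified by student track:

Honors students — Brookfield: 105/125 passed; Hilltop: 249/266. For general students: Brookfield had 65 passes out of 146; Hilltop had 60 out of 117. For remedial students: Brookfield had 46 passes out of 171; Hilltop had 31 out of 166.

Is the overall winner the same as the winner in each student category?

Honors: Brookfield 105/125 = 84.0%, Hilltop 249/266 = 93.6% → Hilltop
General: Brookfield 65/146 = 44.5%, Hilltop 60/117 = 51.3% → Hilltop
Remedial: Brookfield 46/171 = 26.9%, Hilltop 31/166 = 18.7% → Brookfield
Overall: Brookfield 216/442 = 48.9%, Hilltop 340/549 = 61.9% → Hilltop
Neither sweeps: Brookfield wins 1 of 3 groups, Hilltop wins 2. Hilltop wins overall but not every group — no Simpson reversal.

No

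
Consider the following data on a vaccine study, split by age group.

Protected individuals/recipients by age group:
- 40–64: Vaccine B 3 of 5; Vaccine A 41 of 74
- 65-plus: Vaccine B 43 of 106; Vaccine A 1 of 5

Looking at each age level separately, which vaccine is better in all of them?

40–64: Vaccine B 3/5 = 60.0%, Vaccine A 41/74 = 55.4% → Vaccine B
65-plus: Vaccine B 43/106 = 40.6%, Vaccine A 1/5 = 20.0% → Vaccine B
Vaccine B has the higher rate in both groups.

Vaccine B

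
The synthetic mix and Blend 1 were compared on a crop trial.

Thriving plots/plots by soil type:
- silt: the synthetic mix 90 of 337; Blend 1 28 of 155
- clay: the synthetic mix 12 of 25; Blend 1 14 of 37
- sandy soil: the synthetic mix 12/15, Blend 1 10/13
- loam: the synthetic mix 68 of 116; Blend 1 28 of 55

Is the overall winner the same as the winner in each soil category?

Yes

Silt: the synthetic mix 90/337 = 26.7%, Blend 1 28/155 = 18.1% → the synthetic mix
Clay: the synthetic mix 12/25 = 48.0%, Blend 1 14/37 = 37.8% → the synthetic mix
Sandy soil: the synthetic mix 12/15 = 80.0%, Blend 1 10/13 = 76.9% → the synthetic mix
Loam: the synthetic mix 68/116 = 58.6%, Blend 1 28/55 = 50.9% → the synthetic mix
Overall: the synthetic mix 182/493 = 36.9%, Blend 1 80/260 = 30.8% → the synthetic mix
The synthetic mix wins overall and in every soil group — no reversal.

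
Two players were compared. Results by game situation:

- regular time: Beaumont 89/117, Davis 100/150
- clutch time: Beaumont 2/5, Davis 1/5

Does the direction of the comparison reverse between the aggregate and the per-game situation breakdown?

Regular time: Beaumont 89/117 = 76.1%, Davis 100/150 = 66.7% → Beaumont
Clutch time: Beaumont 2/5 = 40.0%, Davis 1/5 = 20.0% → Beaumont
Overall: Beaumont 91/122 = 74.6%, Davis 101/155 = 65.2% → Beaumont
Beaumont wins overall and in every game group — no reversal.

No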